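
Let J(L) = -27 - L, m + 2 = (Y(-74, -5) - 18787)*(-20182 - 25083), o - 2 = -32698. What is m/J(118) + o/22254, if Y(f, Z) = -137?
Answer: -9531333355426/1613415 ≈ -5.9076e+6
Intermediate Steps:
o = -32696 (o = 2 - 32698 = -32696)
m = 856594858 (m = -2 + (-137 - 18787)*(-20182 - 25083) = -2 - 18924*(-45265) = -2 + 856594860 = 856594858)
m/J(118) + o/22254 = 856594858/(-27 - 1*118) - 32696/22254 = 856594858/(-27 - 118) - 32696*1/22254 = 856594858/(-145) - 16348/11127 = 856594858*(-1/145) - 16348/11127 = -856594858/145 - 16348/11127 = -9531333355426/1613415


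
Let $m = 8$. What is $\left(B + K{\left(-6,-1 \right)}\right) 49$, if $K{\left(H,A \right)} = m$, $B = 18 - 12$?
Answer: $686$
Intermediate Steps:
$B = 6$
$K{\left(H,A \right)} = 8$
$\left(B + K{\left(-6,-1 \right)}\right) 49 = \left(6 + 8\right) 49 = 14 \cdot 49 = 686$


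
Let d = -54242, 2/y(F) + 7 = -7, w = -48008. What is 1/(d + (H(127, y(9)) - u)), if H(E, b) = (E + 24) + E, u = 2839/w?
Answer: -2824/152394169 ≈ -1.8531e-5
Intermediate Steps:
y(F) = -⅐ (y(F) = 2/(-7 - 7) = 2/(-14) = 2*(-1/14) = -⅐)
u = -167/2824 (u = 2839/(-48008) = 2839*(-1/48008) = -167/2824 ≈ -0.059136)
H(E, b) = 24 + 2*E (H(E, b) = (24 + E) + E = 24 + 2*E)
1/(d + (H(127, y(9)) - u)) = 1/(-54242 + ((24 + 2*127) - 1*(-167/2824))) = 1/(-54242 + ((24 + 254) + 167/2824)) = 1/(-54242 + (278 + 167/2824)) = 1/(-54242 + 785239/2824) = 1/(-152394169/2824) = -2824/152394169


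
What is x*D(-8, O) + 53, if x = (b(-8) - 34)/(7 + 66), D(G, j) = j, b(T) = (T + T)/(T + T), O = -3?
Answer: 3968/73 ≈ 54.356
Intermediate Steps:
b(T) = 1 (b(T) = (2*T)/((2*T)) = (2*T)*(1/(2*T)) = 1)
x = -33/73 (x = (1 - 34)/(7 + 66) = -33/73 ≈ -0.45205)
x*D(-8, O) + 53 = -33/73*(-3) + 53 = 99/73 + 53 = 3968/73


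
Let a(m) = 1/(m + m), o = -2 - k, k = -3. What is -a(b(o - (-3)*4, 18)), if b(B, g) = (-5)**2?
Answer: -1/50 ≈ -0.020000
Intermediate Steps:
o = 1 (o = -2 - 1*(-3) = -2 + 3 = 1)
b(B, g) = 25
a(m) = 1/(2*m)
-a(b(o - (-3)*4, 18)) = -1/(2*25) = -1*1/50 = -1/50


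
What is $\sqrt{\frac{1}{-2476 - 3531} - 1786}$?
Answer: $\frac{i \sqrt{64446117521}}{6007} \approx 42.261 i$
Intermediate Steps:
$\sqrt{\frac{1}{-2476 - 3531} - 1786} = \sqrt{\frac{1}{-6007} - 1786} = \sqrt{- \frac{1}{6007} - 1786} = \sqrt{- \frac{10728503}{6007}} = \frac{i \sqrt{64446117521}}{6007}$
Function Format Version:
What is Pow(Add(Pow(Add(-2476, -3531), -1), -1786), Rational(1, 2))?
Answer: Mul(Rational(1, 6007), I, Pow(64446117521, Rational(1, 2))) ≈ Mul(42.261, I)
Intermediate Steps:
Pow(Add(Pow(Add(-2476, -3531), -1), -1786), Rational(1, 2)) = Pow(Add(Pow(-6007, -1), -1786), Rational(1, 2)) = Pow(Add(Rational(-1, 6007), -1786), Rational(1, 2)) = Pow(Rational(-10728503, 6007), Rational(1, 2)) = Mul(Rational(1, 6007), I, Pow(64446117521, Rational(1, 2)))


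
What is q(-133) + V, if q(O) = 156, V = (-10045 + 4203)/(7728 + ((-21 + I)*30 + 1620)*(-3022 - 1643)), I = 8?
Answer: 446960237/2865111 ≈ 156.00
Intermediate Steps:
V = 2921/2865111 (V = (-10045 + 4203)/(7728 + ((-21 + 8)*30 + 1620)*(-3022 - 1643)) = -5842/(7728 + (-13*30 + 1620)*(-4665)) = -5842/(7728 + (-390 + 1620)*(-4665)) = -5842/(7728 + 1230*(-4665)) = -5842/(7728 - 5737950) = -5842/(-5730222) = -5842*(-1/5730222) = 2921/2865111 ≈ 0.0010195)
q(-133) + V = 156 + 2921/2865111 = 446960237/2865111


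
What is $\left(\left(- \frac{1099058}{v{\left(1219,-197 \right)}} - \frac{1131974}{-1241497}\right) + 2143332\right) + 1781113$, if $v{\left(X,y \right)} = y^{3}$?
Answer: $\frac{37249694621369014673}{9491707643381} \approx 3.9244 \cdot 10^{6}$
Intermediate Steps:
$\left(\left(- \frac{1099058}{v{\left(1219,-197 \right)}} - \frac{1131974}{-1241497}\right) + 2143332\right) + 1781113 = \left(\left(- \frac{1099058}{\left(-197\right)^{3}} - \frac{1131974}{-1241497}\right) + 2143332\right) + 1781113 = \left(\left(- \frac{1099058}{-7645373} - - \frac{1131974}{1241497}\right) + 2143332\right) + 1781113 = \left(\left(\left(-1099058\right) \left(- \frac{1}{7645373}\right) + \frac{1131974}{1241497}\right) + 2143332\right) + 1781113 = \left(\left(\frac{1099058}{7645373} + \frac{1131974}{1241497}\right) + 2143332\right) + 1781113 = \left(\frac{10018840666128}{9491707643381} + 2143332\right) + 1781113 = \frac{20343890745543751620}{9491707643381} + 1781113 = \frac{37249694621369014673}{9491707643381}$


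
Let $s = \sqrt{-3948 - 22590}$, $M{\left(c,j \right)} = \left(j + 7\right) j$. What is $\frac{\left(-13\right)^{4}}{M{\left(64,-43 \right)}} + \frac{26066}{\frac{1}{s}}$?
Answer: $\frac{28561}{1548} + 26066 i \sqrt{26538} \approx 18.45 + 4.2463 \cdot 10^{6} i$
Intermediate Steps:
$M{\left(c,j \right)} = j \left(7 + j\right)$ ($M{\left(c,j \right)} = \left(7 + j\right) j = j \left(7 + j\right)$)
$s = i \sqrt{26538}$ ($s = \sqrt{-26538} = i \sqrt{26538} \approx 162.9 i$)
$\frac{\left(-13\right)^{4}}{M{\left(64,-43 \right)}} + \frac{26066}{\frac{1}{s}} = \frac{\left(-13\right)^{4}}{\left(-43\right) \left(7 - 43\right)} + \frac{26066}{\frac{1}{i \sqrt{26538}}} = \frac{28561}{\left(-43\right) \left(-36\right)} + \frac{26066}{\left(- \frac{1}{26538}\right) i \sqrt{26538}} = \frac{28561}{1548} + 26066 i \sqrt{26538}$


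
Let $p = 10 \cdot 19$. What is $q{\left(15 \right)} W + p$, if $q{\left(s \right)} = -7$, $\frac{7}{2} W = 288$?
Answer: $-386$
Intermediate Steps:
$p = 190$
$W = \frac{576}{7}$ ($W = \frac{2}{7} \cdot 288 = \frac{576}{7} \approx 82.286$)
$q{\left(15 \right)} W + p = \left(-7\right) \frac{576}{7} + 190 = -576 + 190 = -386$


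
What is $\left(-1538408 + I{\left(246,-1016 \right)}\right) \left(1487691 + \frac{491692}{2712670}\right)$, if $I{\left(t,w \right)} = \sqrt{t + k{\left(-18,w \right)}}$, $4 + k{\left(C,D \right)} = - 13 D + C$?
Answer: $- \frac{3104211382501357048}{1356335} + \frac{4035615236662 \sqrt{3358}}{1356335} \approx -2.2885 \cdot 10^{12}$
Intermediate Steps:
$k{\left(C,D \right)} = -4 + C - 13 D$ ($k{\left(C,D \right)} = -4 + \left(- 13 D + C\right) = -4 + \left(C - 13 D\right) = -4 + C - 13 D$)
$I{\left(t,w \right)} = \sqrt{-22 + t - 13 w}$ ($I{\left(t,w \right)} = \sqrt{t - \left(22 + 13 w\right)} = \sqrt{-22 + t - 13 w}$)
$\left(-1538408 + I{\left(246,-1016 \right)}\right) \left(1487691 + \frac{491692}{2712670}\right) = \left(-1538408 + \sqrt{-22 + 246 - -13208}\right) \left(1487691 + \frac{491692}{2712670}\right) = \left(-1538408 + \sqrt{-22 + 246 + 13208}\right) \left(1487691 + 491692 \cdot \frac{1}{2712670}\right) = \left(-1538408 + \sqrt{13432}\right) \left(1487691 + \frac{245846}{1356335}\right) = \left(-1538408 + 2 \sqrt{3358}\right) \frac{2017807618331}{1356335} = - \frac{3104211382501357048}{1356335} + \frac{4035615236662 \sqrt{3358}}{1356335}$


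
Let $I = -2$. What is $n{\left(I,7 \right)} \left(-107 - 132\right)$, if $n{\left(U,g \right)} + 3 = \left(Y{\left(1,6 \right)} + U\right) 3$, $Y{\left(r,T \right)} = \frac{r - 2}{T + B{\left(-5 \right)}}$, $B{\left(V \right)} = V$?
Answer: $2868$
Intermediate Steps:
$Y{\left(r,T \right)} = \frac{-2 + r}{-5 + T}$ ($Y{\left(r,T \right)} = \frac{r - 2}{T - 5} = \frac{-2 + r}{-5 + T}$)
$n{\left(U,g \right)} = -6 + 3 U$ ($n{\left(U,g \right)} = -3 + \left(\frac{-2 + 1}{-5 + 6} + U\right) 3 = -3 + \left(1^{-1} \left(-1\right) + U\right) 3 = -3 + \left(1 \left(-1\right) + U\right) 3 = -3 + \left(-1 + U\right) 3 = -3 + \left(-3 + 3 U\right) = -6 + 3 U$)
$n{\left(I,7 \right)} \left(-107 - 132\right) = \left(-6 + 3 \left(-2\right)\right) \left(-107 - 132\right) = \left(-6 - 6\right) \left(-239\right) = \left(-12\right) \left(-239\right) = 2868$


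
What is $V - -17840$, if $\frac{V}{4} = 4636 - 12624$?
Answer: $-14112$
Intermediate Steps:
$V = -31952$ ($V = 4 \left(4636 - 12624\right) = 4 \left(-7988\right) = -31952$)
$V - -17840 = -31952 - -17840 = -31952 + 17840 = -14112$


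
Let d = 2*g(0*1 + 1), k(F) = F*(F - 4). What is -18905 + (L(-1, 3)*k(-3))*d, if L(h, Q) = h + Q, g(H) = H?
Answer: -18821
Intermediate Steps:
k(F) = F*(-4 + F)
L(h, Q) = Q + h
d = 2 (d = 2*(0*1 + 1) = 2*(0 + 1) = 2*1 = 2)
-18905 + (L(-1, 3)*k(-3))*d = -18905 + ((3 - 1)*(-3*(-4 - 3)))*2 = -18905 + (2*(-3*(-7)))*2 = -18905 + (2*21)*2 = -18905 + 42*2 = -18905 + 84 = -18821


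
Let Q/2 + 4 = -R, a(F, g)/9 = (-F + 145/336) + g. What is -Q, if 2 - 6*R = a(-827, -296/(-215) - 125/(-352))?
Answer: -3939544691/1589280 ≈ -2478.8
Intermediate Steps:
a(F, g) = 435/112 - 9*F + 9*g (a(F, g) = 9*((-F + 145/336) + g) = 9*((145/336 - F) + g) = 9*(145/336 + g - F) = 435/112 - 9*F + 9*g)
R = -3952258931/3178560 (R = ⅓ - (435/112 - 9*(-827) + 9*(-296/(-215) - 125/(-352)))/6 = ⅓ - (435/112 + 7443 + 9*(-296*(-1/215) - 125*(-1/352)))/6 = ⅓ - (435/112 + 7443 + 9*(296/215 + 125/352))/6 = ⅓ - (435/112 + 7443 + 9*(131067/75680))/6 = ⅓ - (435/112 + 7443 + 1179603/75680)/6 = ⅓ - ⅙*3953318451/529760 = ⅓ - 1317772817/1059520 = -3952258931/3178560 ≈ -1243.4)
Q = 3939544691/1589280 (Q = -8 + 2*(-1*(-3952258931/3178560)) = -8 + 2*(3952258931/3178560) = -8 + 3952258931/1589280 = 3939544691/1589280 ≈ 2478.8)
-Q = -1*3939544691/1589280 = -3939544691/1589280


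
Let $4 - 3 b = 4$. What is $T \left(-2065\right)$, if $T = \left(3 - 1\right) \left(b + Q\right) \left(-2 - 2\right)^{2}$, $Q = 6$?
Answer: $-396480$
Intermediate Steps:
$b = 0$ ($b = \frac{4}{3} - \frac{4}{3} = 0$)
$T = 192$ ($T = \left(3 - 1\right) \left(0 + 6\right) \left(-2 - 2\right)^{2} = 2 \cdot 6 \left(-4\right)^{2} = 12 \cdot 16 = 192$)
$T \left(-2065\right) = 192 \left(-2065\right) = -396480$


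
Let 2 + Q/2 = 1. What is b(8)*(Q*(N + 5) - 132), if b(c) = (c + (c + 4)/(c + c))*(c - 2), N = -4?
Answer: -7035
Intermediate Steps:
Q = -2 (Q = -4 + 2*1 = -4 + 2 = -2)
b(c) = (-2 + c)*(c + (4 + c)/(2*c)) (b(c) = (c + (4 + c)/((2*c)))*(-2 + c) = (c + (4 + c)*(1/(2*c)))*(-2 + c) = (c + (4 + c)/(2*c))*(-2 + c) = (-2 + c)*(c + (4 + c)/(2*c)))
b(8)*(Q*(N + 5) - 132) = (1 + 8**2 - 4/8 - 3/2*8)*(-2*(-4 + 5) - 132) = (1 + 64 - 4*1/8 - 12)*(-2*1 - 132) = (1 + 64 - 1/2 - 12)*(-2 - 132) = (105/2)*(-134) = -7035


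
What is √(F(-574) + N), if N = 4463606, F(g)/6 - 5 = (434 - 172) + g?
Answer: 2*√1115441 ≈ 2112.3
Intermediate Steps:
F(g) = 1602 + 6*g (F(g) = 30 + 6*((434 - 172) + g) = 30 + 6*(262 + g) = 30 + (1572 + 6*g) = 1602 + 6*g)
√(F(-574) + N) = √((1602 + 6*(-574)) + 4463606) = √((1602 - 3444) + 4463606) = √(-1842 + 4463606) = √4461764 = 2*√1115441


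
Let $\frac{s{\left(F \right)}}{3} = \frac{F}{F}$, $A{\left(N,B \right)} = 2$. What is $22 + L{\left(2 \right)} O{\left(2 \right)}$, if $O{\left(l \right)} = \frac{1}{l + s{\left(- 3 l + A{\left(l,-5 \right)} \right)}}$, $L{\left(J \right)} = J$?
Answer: $\frac{112}{5} \approx 22.4$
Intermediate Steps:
$s{\left(F \right)} = 3$ ($s{\left(F \right)} = 3 \frac{F}{F} = 3 \cdot 1 = 3$)
$O{\left(l \right)} = \frac{1}{3 + l}$ ($O{\left(l \right)} = \frac{1}{l + 3} = \frac{1}{3 + l}$)
$22 + L{\left(2 \right)} O{\left(2 \right)} = 22 + \frac{2}{3 + 2} = 22 + \frac{2}{5} = \frac{112}{5}$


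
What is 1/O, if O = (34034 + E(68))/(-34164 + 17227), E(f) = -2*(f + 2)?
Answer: -16937/33894 ≈ -0.49970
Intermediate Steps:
E(f) = -4 - 2*f (E(f) = -2*(2 + f) = -4 - 2*f)
O = -33894/16937 (O = (34034 + (-4 - 2*68))/(-34164 + 17227) = (34034 + (-4 - 136))/(-16937) = (34034 - 140)*(-1/16937) = 33894*(-1/16937) = -33894/16937 ≈ -2.0012)
1/O = 1/(-33894/16937) = -16937/33894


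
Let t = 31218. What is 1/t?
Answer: 1/31218 ≈ 3.2033e-5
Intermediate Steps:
1/t = 1/31218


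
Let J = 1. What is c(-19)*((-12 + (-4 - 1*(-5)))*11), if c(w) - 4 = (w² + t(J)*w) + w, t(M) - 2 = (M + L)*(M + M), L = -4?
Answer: -51062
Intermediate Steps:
t(M) = 2 + 2*M*(-4 + M) (t(M) = 2 + (M - 4)*(M + M) = 2 + (-4 + M)*(2*M) = 2 + 2*M*(-4 + M))
c(w) = 4 + w² - 3*w (c(w) = 4 + ((w² + (2 - 8*1 + 2*1²)*w) + w) = 4 + ((w² + (2 - 8 + 2*1)*w) + w) = 4 + ((w² + (2 - 8 + 2)*w) + w) = 4 + ((w² - 4*w) + w) = 4 + (w² - 3*w) = 4 + w² - 3*w)
c(-19)*((-12 + (-4 - 1*(-5)))*11) = (4 + (-19)² - 3*(-19))*((-12 + (-4 - 1*(-5)))*11) = (4 + 361 + 57)*((-12 + (-4 + 5))*11) = 422*((-12 + 1)*11) = 422*(-11*11) = 422*(-121) = -51062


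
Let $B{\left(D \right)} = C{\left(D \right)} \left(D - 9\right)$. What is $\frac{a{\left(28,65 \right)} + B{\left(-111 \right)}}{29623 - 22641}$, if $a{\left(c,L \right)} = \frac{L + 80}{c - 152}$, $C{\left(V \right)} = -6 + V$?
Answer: $\frac{1740815}{865768} \approx 2.0107$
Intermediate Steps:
$a{\left(c,L \right)} = \frac{80 + L}{-152 + c}$
$B{\left(D \right)} = \left(-9 + D\right) \left(-6 + D\right)$ ($B{\left(D \right)} = \left(-6 + D\right) \left(D - 9\right) = \left(-6 + D\right) \left(-9 + D\right) = \left(-9 + D\right) \left(-6 + D\right)$)
$\frac{a{\left(28,65 \right)} + B{\left(-111 \right)}}{29623 - 22641} = \frac{\frac{80 + 65}{-152 + 28} + \left(-9 - 111\right) \left(-6 - 111\right)}{29623 - 22641} = \frac{\frac{1}{-124} \cdot 145 - -14040}{6982} = \left(\left(- \frac{1}{124}\right) 145 + 14040\right) \frac{1}{6982} = \left(- \frac{145}{124} + 14040\right) \frac{1}{6982} = \frac{1740815}{124} \cdot \frac{1}{6982} = \frac{1740815}{865768}$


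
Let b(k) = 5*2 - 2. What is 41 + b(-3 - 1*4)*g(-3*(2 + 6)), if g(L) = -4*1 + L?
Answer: -183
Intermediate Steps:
b(k) = 8 (b(k) = 10 - 2 = 8)
g(L) = -4 + L
41 + b(-3 - 1*4)*g(-3*(2 + 6)) = 41 + 8*(-4 - 3*(2 + 6)) = 41 + 8*(-4 - 3*8) = 41 + 8*(-4 - 24) = 41 + 8*(-28) = 41 - 224 = -183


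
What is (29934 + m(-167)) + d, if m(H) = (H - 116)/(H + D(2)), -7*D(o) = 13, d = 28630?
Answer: 69224629/1182 ≈ 58566.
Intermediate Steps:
D(o) = -13/7 (D(o) = -⅐*13 = -13/7)
m(H) = (-116 + H)/(-13/7 + H) (m(H) = (H - 116)/(H - 13/7) = (-116 + H)/(-13/7 + H))
(29934 + m(-167)) + d = (29934 + 7*(-116 - 167)/(-13 + 7*(-167))) + 28630 = (29934 + 7*(-283)/(-13 - 1169)) + 28630 = (29934 + 7*(-283)/(-1182)) + 28630 = (29934 + 7*(-1/1182)*(-283)) + 28630 = (29934 + 1981/1182) + 28630 = 35383969/1182 + 28630 = 69224629/1182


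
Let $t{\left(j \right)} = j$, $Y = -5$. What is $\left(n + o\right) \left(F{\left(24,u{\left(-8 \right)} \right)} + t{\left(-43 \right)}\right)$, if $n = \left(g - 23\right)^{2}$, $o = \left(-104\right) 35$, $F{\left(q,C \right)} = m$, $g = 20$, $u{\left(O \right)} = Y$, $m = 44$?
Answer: $-3631$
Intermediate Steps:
$u{\left(O \right)} = -5$
$F{\left(q,C \right)} = 44$
$o = -3640$
$n = 9$ ($n = \left(20 - 23\right)^{2} = \left(-3\right)^{2} = 9$)
$\left(n + o\right) \left(F{\left(24,u{\left(-8 \right)} \right)} + t{\left(-43 \right)}\right) = \left(9 - 3640\right) \left(44 - 43\right) = \left(-3631\right) 1 = -3631$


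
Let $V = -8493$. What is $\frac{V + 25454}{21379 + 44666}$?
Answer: $\frac{2423}{9435} \approx 0.25681$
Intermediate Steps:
$\frac{V + 25454}{21379 + 44666} = \frac{-8493 + 25454}{21379 + 44666} = \frac{16961}{66045} = 16961 \cdot \frac{1}{66045} = \frac{2423}{9435}$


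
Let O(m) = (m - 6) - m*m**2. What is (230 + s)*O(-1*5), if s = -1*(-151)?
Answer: 43434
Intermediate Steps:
s = 151
O(m) = -6 + m - m**3 (O(m) = (-6 + m) - m**3 = -6 + m - m**3)
(230 + s)*O(-1*5) = (230 + 151)*(-6 - 1*5 - (-1*5)**3) = 381*(-6 - 5 - 1*(-5)**3) = 381*(-6 - 5 - 1*(-125)) = 381*(-6 - 5 + 125) = 381*114 = 43434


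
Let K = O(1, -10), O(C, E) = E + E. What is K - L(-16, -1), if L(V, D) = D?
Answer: -19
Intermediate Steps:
O(C, E) = 2*E
K = -20 (K = 2*(-10) = -20)
K - L(-16, -1) = -20 - 1*(-1) = -20 + 1 = -19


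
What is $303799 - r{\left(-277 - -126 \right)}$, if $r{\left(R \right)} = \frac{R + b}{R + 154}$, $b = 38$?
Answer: $\frac{911510}{3} \approx 3.0384 \cdot 10^{5}$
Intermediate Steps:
$r{\left(R \right)} = \frac{38 + R}{154 + R}$ ($r{\left(R \right)} = \frac{R + 38}{R + 154} = \frac{38 + R}{154 + R}$)
$303799 - r{\left(-277 - -126 \right)} = 303799 - \frac{38 - 151}{154 - 151} = 303799 - \frac{1}{3} \left(-113\right) = 303799 - - \frac{113}{3} = 303799 + \frac{113}{3} = \frac{911510}{3}$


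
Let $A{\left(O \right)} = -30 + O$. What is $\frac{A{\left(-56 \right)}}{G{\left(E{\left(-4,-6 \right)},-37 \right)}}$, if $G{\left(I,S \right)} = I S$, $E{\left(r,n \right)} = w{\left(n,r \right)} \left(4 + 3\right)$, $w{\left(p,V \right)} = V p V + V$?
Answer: $- \frac{43}{12950} \approx -0.0033205$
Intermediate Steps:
$w{\left(p,V \right)} = V + p V^{2}$ ($w{\left(p,V \right)} = p V^{2} + V = V + p V^{2}$)
$E{\left(r,n \right)} = 7 r \left(1 + n r\right)$ ($E{\left(r,n \right)} = r \left(1 + r n\right) \left(4 + 3\right) = r \left(1 + n r\right) 7 = 7 r \left(1 + n r\right)$)
$\frac{A{\left(-56 \right)}}{G{\left(E{\left(-4,-6 \right)},-37 \right)}} = \frac{-30 - 56}{7 \left(-4\right) \left(1 - -24\right) \left(-37\right)} = - \frac{86}{7 \left(-4\right) \left(1 + 24\right) \left(-37\right)} = - \frac{86}{7 \left(-4\right) 25 \left(-37\right)} = - \frac{86}{\left(-700\right) \left(-37\right)} = - \frac{86}{25900} = \left(-86\right) \frac{1}{25900} = - \frac{43}{12950}$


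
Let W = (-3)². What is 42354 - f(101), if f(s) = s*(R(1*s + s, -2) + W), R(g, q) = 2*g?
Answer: 641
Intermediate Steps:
W = 9
f(s) = s*(9 + 4*s) (f(s) = s*(2*(1*s + s) + 9) = s*(2*(s + s) + 9) = s*(2*(2*s) + 9) = s*(4*s + 9) = s*(9 + 4*s))
42354 - f(101) = 42354 - 101*(9 + 4*101) = 42354 - 101*(9 + 404) = 42354 - 101*413 = 42354 - 1*41713 = 42354 - 41713 = 641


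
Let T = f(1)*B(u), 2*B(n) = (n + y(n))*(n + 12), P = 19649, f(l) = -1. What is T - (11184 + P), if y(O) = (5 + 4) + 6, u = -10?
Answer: -30838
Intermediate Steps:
y(O) = 15 (y(O) = 9 + 6 = 15)
B(n) = (12 + n)*(15 + n)/2 (B(n) = ((n + 15)*(n + 12))/2 = ((15 + n)*(12 + n))/2 = ((12 + n)*(15 + n))/2 = (12 + n)*(15 + n)/2)
T = -5 (T = -(90 + (½)*(-10)² + (27/2)*(-10)) = -(90 + (½)*100 - 135) = -(90 + 50 - 135) = -1*5 = -5)
T - (11184 + P) = -5 - (11184 + 19649) = -5 - 1*30833 = -5 - 30833 = -30838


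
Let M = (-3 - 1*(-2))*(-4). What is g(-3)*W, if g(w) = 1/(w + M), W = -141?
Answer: -141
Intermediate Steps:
M = 4 (M = (-3 + 2)*(-4) = -1*(-4) = 4)
g(w) = 1/(4 + w) (g(w) = 1/(w + 4) = 1/(4 + w))
g(-3)*W = -141/(4 - 3) = -141/1 = 1*(-141) = -141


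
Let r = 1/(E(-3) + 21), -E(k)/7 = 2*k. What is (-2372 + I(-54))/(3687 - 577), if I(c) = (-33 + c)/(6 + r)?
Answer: -904469/1178690 ≈ -0.76735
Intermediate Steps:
E(k) = -14*k
r = 1/63 (r = 1/(-14*(-3) + 21) = 1/(42 + 21) = 1/63 ≈ 0.015873)
I(c) = -2079/379 + 63*c/379 (I(c) = (-33 + c)/(6 + 1/63) = (-33 + c)/(379/63) = (-33 + c)*(63/379) = -2079/379 + 63*c/379)
(-2372 + I(-54))/(3687 - 577) = (-2372 + (-2079/379 + (63/379)*(-54)))/(3687 - 577) = (-2372 + (-2079/379 - 3402/379))/3110 = (-2372 - 5481/379)*(1/3110) = -904469/379*1/3110 = -904469/1178690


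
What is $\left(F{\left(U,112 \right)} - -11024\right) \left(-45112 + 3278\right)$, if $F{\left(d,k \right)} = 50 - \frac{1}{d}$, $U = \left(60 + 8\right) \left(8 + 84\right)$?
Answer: $- \frac{1449107650731}{3128} \approx -4.6327 \cdot 10^{8}$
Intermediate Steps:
$U = 6256$ ($U = 68 \cdot 92 = 6256$)
$\left(F{\left(U,112 \right)} - -11024\right) \left(-45112 + 3278\right) = \left(\left(50 - \frac{1}{6256}\right) - -11024\right) \left(-45112 + 3278\right) = \left(\left(50 - \frac{1}{6256}\right) + 11024\right) \left(-41834\right) = \left(\frac{312799}{6256} + 11024\right) \left(-41834\right) = \frac{69278943}{6256} \left(-41834\right) = - \frac{1449107650731}{3128}$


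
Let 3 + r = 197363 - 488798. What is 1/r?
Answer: -1/291438 ≈ -3.4313e-6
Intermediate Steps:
r = -291438 (r = -3 + (197363 - 488798) = -3 - 291435 = -291438)
1/r = 1/(-291438) = -1/291438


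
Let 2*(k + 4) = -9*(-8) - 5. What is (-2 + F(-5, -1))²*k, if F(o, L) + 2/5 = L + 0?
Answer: 17051/50 ≈ 341.02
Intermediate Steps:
F(o, L) = -⅖ + L (F(o, L) = -⅖ + (L + 0) = -⅖ + L)
k = 59/2 (k = -4 + (-9*(-8) - 5)/2 = -4 + (72 - 5)/2 = -4 + (½)*67 = -4 + 67/2 = 59/2 ≈ 29.500)
(-2 + F(-5, -1))²*k = (-2 + (-⅖ - 1))²*(59/2) = (-2 - 7/5)²*(59/2) = (-17/5)²*(59/2) = (289/25)*(59/2) = 17051/50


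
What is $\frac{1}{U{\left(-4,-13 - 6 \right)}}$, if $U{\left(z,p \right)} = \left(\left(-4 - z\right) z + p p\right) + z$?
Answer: $\frac{1}{357} \approx 0.0028011$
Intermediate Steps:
$U{\left(z,p \right)} = z + p^{2} + z \left(-4 - z\right)$ ($U{\left(z,p \right)} = \left(z \left(-4 - z\right) + p^{2}\right) + z = \left(p^{2} + z \left(-4 - z\right)\right) + z = z + p^{2} + z \left(-4 - z\right)$)
$\frac{1}{U{\left(-4,-13 - 6 \right)}} = \frac{1}{\left(-13 - 6\right)^{2} - \left(-4\right)^{2} - -12} = \frac{1}{\left(-19\right)^{2} - 16 + 12} = \frac{1}{361 - 16 + 12} = \frac{1}{357}$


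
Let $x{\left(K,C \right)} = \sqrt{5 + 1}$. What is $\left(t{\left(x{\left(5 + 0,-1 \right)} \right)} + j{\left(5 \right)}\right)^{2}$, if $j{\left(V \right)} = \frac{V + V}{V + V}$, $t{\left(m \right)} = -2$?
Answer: $1$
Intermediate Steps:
$x{\left(K,C \right)} = \sqrt{6}$
$j{\left(V \right)} = 1$ ($j{\left(V \right)} = \frac{2 V}{2 V} = 2 V \frac{1}{2 V} = 1$)
$\left(t{\left(x{\left(5 + 0,-1 \right)} \right)} + j{\left(5 \right)}\right)^{2} = \left(-2 + 1\right)^{2} = \left(-1\right)^{2} = 1$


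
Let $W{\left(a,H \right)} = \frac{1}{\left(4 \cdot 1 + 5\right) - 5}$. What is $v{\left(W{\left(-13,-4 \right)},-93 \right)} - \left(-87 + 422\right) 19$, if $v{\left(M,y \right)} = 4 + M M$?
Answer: $- \frac{101775}{16} \approx -6360.9$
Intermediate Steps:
$W{\left(a,H \right)} = \frac{1}{4}$ ($W{\left(a,H \right)} = \frac{1}{\left(4 + 5\right) - 5} = \frac{1}{9 - 5} = \frac{1}{4}$)
$v{\left(M,y \right)} = 4 + M^{2}$
$v{\left(W{\left(-13,-4 \right)},-93 \right)} - \left(-87 + 422\right) 19 = \left(4 + \left(\frac{1}{4}\right)^{2}\right) - \left(-87 + 422\right) 19 = \left(4 + \frac{1}{16}\right) - 335 \cdot 19 = \frac{65}{16} - 6365 = - \frac{101775}{16}$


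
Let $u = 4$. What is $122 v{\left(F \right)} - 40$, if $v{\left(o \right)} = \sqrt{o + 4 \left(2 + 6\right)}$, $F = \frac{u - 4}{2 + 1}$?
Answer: $-40 + 488 \sqrt{2} \approx 650.14$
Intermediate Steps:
$F = 0$ ($F = \frac{4 - 4}{2 + 1} = \frac{0}{3} = 0 \cdot \frac{1}{3} = 0$)
$v{\left(o \right)} = \sqrt{32 + o}$ ($v{\left(o \right)} = \sqrt{o + 4 \cdot 8} = \sqrt{o + 32} = \sqrt{32 + o}$)
$122 v{\left(F \right)} - 40 = 122 \sqrt{32 + 0} - 40 = 122 \sqrt{32} - 40 = 122 \cdot 4 \sqrt{2} - 40 = 488 \sqrt{2} - 40 = -40 + 488 \sqrt{2}$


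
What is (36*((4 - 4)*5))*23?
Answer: 0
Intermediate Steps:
(36*((4 - 4)*5))*23 = (36*(0*5))*23 = (36*0)*23 = 0*23 = 0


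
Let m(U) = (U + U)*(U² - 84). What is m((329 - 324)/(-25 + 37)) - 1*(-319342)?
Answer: 275851133/864 ≈ 3.1927e+5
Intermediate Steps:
m(U) = 2*U*(-84 + U²) (m(U) = (2*U)*(-84 + U²) = 2*U*(-84 + U²))
m((329 - 324)/(-25 + 37)) - 1*(-319342) = 2*((329 - 324)/(-25 + 37))*(-84 + ((329 - 324)/(-25 + 37))²) - 1*(-319342) = 2*(5/12)*(-84 + (5/12)²) + 319342 = 2*(5/12)*(-84 + 25/144) + 319342 = 2*(5/12)*(-12071/144) + 319342 = -60355/864 + 319342 = 275851133/864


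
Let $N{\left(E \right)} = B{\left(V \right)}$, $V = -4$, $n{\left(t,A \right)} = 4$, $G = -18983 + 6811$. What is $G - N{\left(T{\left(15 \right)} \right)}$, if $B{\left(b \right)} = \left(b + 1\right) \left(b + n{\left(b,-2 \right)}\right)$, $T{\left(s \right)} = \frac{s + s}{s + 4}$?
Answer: $-12172$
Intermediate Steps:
$G = -12172$
$T{\left(s \right)} = \frac{2 s}{4 + s}$
$B{\left(b \right)} = \left(1 + b\right) \left(4 + b\right)$ ($B{\left(b \right)} = \left(b + 1\right) \left(b + 4\right) = \left(1 + b\right) \left(4 + b\right)$)
$N{\left(E \right)} = 0$ ($N{\left(E \right)} = 4 + \left(-4\right)^{2} + 5 \left(-4\right) = 4 + 16 - 20 = 0$)
$G - N{\left(T{\left(15 \right)} \right)} = -12172 - 0 = -12172 + 0 = -12172$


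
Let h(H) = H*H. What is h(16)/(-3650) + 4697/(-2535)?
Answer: -1779301/925275 ≈ -1.9230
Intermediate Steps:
h(H) = H**2
h(16)/(-3650) + 4697/(-2535) = 16**2/(-3650) + 4697/(-2535) = 256*(-1/3650) + 4697*(-1/2535) = -128/1825 - 4697/2535 = -1779301/925275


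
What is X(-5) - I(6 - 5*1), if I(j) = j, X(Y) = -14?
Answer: -15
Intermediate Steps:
X(-5) - I(6 - 5*1) = -14 - (6 - 5*1) = -14 - (6 - 5) = -14 - 1*1 = -14 - 1 = -15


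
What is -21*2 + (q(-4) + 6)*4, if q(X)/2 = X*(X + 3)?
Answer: 14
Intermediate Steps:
q(X) = 2*X*(3 + X) (q(X) = 2*(X*(X + 3)) = 2*(X*(3 + X)) = 2*X*(3 + X))
-21*2 + (q(-4) + 6)*4 = -21*2 + (2*(-4)*(3 - 4) + 6)*4 = -42 + (2*(-4)*(-1) + 6)*4 = -42 + (8 + 6)*4 = -42 + 14*4 = -42 + 56 = 14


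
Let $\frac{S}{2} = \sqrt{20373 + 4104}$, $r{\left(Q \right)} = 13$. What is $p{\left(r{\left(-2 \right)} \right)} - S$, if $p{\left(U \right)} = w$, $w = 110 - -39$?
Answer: $149 - 2 \sqrt{24477} \approx -163.9$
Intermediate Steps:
$w = 149$ ($w = 110 + 39 = 149$)
$S = 2 \sqrt{24477}$ ($S = 2 \sqrt{20373 + 4104} = 2 \sqrt{24477} \approx 312.9$)
$p{\left(U \right)} = 149$
$p{\left(r{\left(-2 \right)} \right)} - S = 149 - 2 \sqrt{24477}$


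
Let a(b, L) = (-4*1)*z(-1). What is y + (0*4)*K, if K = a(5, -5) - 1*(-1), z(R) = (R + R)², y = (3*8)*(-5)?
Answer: -120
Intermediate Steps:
y = -120 (y = 24*(-5) = -120)
z(R) = 4*R² (z(R) = (2*R)² = 4*R²)
a(b, L) = -16 (a(b, L) = (-4*1)*(4*(-1)²) = -16)
K = -15 (K = -16 - 1*(-1) = -16 + 1 = -15)
y + (0*4)*K = -120 + (0*4)*(-15) = -120 + 0*(-15) = -120 + 0 = -120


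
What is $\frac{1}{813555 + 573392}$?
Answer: $\frac{1}{1386947} \approx 7.2101 \cdot 10^{-7}$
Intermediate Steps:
$\frac{1}{813555 + 573392} = \frac{1}{1386947}$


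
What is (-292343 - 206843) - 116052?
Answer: -615238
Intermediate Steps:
(-292343 - 206843) - 116052 = -499186 - 116052 = -615238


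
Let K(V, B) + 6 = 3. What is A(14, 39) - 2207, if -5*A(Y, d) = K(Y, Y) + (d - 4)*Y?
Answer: -11522/5 ≈ -2304.4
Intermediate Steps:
K(V, B) = -3 (K(V, B) = -6 + 3 = -3)
A(Y, d) = ⅗ - Y*(-4 + d)/5 (A(Y, d) = -(-3 + (d - 4)*Y)/5 = -(-3 + (-4 + d)*Y)/5 = -(-3 + Y*(-4 + d))/5 = ⅗ - Y*(-4 + d)/5)
A(14, 39) - 2207 = (⅗ + (⅘)*14 - ⅕*14*39) - 2207 = (⅗ + 56/5 - 546/5) - 2207 = -487/5 - 2207 = -11522/5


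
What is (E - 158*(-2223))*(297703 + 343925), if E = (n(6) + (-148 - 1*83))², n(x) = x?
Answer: 257843986452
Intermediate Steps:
E = 50625 (E = (6 + (-148 - 1*83))² = (6 + (-148 - 83))² = (6 - 231)² = (-225)² = 50625)
(E - 158*(-2223))*(297703 + 343925) = (50625 - 158*(-2223))*(297703 + 343925) = (50625 + 351234)*641628 = 401859*641628 = 257843986452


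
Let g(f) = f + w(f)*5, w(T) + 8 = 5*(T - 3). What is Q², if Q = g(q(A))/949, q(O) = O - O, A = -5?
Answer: 13225/900601 ≈ 0.014685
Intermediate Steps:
q(O) = 0
w(T) = -23 + 5*T (w(T) = -8 + 5*(T - 3) = -8 + 5*(-3 + T) = -8 + (-15 + 5*T) = -23 + 5*T)
g(f) = -115 + 26*f (g(f) = f + (-23 + 5*f)*5 = f + (-115 + 25*f) = -115 + 26*f)
Q = -115/949 (Q = (-115 + 26*0)/949 = (-115 + 0)*(1/949) = -115*1/949 = -115/949 ≈ -0.12118)
Q² = (-115/949)² = 13225/900601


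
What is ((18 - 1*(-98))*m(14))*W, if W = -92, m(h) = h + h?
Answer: -298816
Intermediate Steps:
m(h) = 2*h
((18 - 1*(-98))*m(14))*W = ((18 - 1*(-98))*(2*14))*(-92) = ((18 + 98)*28)*(-92) = (116*28)*(-92) = 3248*(-92) = -298816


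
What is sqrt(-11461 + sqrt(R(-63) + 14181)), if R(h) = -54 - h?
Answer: sqrt(-11461 + sqrt(14190)) ≈ 106.5*I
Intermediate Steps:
sqrt(-11461 + sqrt(R(-63) + 14181)) = sqrt(-11461 + sqrt((-54 - 1*(-63)) + 14181)) = sqrt(-11461 + sqrt((-54 + 63) + 14181)) = sqrt(-11461 + sqrt(9 + 14181)) = sqrt(-11461 + sqrt(14190))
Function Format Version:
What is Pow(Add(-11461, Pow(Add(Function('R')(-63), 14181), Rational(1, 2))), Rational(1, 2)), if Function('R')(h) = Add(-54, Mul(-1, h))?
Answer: Pow(Add(-11461, Pow(14190, Rational(1, 2))), Rational(1, 2)) ≈ Mul(106.50, I)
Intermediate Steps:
Pow(Add(-11461, Pow(Add(Function('R')(-63), 14181), Rational(1, 2))), Rational(1, 2)) = Pow(Add(-11461, Pow(Add(Add(-54, Mul(-1, -63)), 14181), Rational(1, 2))), Rational(1, 2)) = Pow(Add(-11461, Pow(Add(Add(-54, 63), 14181), Rational(1, 2))), Rational(1, 2)) = Pow(Add(-11461, Pow(Add(9, 14181), Rational(1, 2))), Rational(1, 2)) = Pow(Add(-11461, Pow(14190, Rational(1, 2))), Rational(1, 2))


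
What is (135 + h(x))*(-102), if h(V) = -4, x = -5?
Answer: -13362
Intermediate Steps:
(135 + h(x))*(-102) = (135 - 4)*(-102) = 131*(-102) = -13362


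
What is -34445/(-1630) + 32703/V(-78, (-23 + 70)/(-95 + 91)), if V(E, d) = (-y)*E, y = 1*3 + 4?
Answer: 1201881/14833 ≈ 81.027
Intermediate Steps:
y = 7 (y = 3 + 4 = 7)
V(E, d) = -7*E (V(E, d) = (-1*7)*E = -7*E)
-34445/(-1630) + 32703/V(-78, (-23 + 70)/(-95 + 91)) = -34445/(-1630) + 32703/((-7*(-78))) = -34445*(-1/1630) + 32703/546 = 6889/326 + 32703*(1/546) = 6889/326 + 10901/182 = 1201881/14833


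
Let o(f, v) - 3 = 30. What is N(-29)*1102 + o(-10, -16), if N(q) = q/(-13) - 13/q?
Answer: 38809/13 ≈ 2985.3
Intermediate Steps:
o(f, v) = 33 (o(f, v) = 3 + 30 = 33)
N(q) = -13/q - q/13 (N(q) = q*(-1/13) - 13/q = -q/13 - 13/q = -13/q - q/13)
N(-29)*1102 + o(-10, -16) = (-13/(-29) - 1/13*(-29))*1102 + 33 = (-13*(-1/29) + 29/13)*1102 + 33 = (13/29 + 29/13)*1102 + 33 = (1010/377)*1102 + 33 = 38380/13 + 33 = 38809/13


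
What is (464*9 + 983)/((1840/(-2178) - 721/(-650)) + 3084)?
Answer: 3651798150/2183196569 ≈ 1.6727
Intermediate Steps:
(464*9 + 983)/((1840/(-2178) - 721/(-650)) + 3084) = (4176 + 983)/((1840*(-1/2178) - 721*(-1/650)) + 3084) = 5159/((-920/1089 + 721/650) + 3084) = 5159/(187169/707850 + 3084) = 5159/(2183196569/707850) = 5159*(707850/2183196569) = 3651798150/2183196569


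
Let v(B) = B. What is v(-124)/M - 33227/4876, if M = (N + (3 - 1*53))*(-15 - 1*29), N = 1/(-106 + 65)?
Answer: -755831743/110007436 ≈ -6.8707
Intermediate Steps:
N = -1/41 (N = 1/(-41) = -1/41 ≈ -0.024390)
M = 90244/41 (M = (-1/41 + (3 - 1*53))*(-15 - 1*29) = (-1/41 + (3 - 53))*(-15 - 29) = (-1/41 - 50)*(-44) = -2051/41*(-44) = 90244/41 ≈ 2201.1)
v(-124)/M - 33227/4876 = -124/90244/41 - 33227/4876 = -124*41/90244 - 33227*1/4876 = -1271/22561 - 33227/4876 = -755831743/110007436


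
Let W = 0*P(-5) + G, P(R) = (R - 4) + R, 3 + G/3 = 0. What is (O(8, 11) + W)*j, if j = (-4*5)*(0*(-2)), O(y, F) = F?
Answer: 0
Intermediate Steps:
G = -9 (G = -9 + 3*0 = -9 + 0 = -9)
j = 0 (j = -20*0 = 0)
P(R) = -4 + 2*R (P(R) = (-4 + R) + R = -4 + 2*R)
W = -9 (W = 0*(-4 + 2*(-5)) - 9 = 0*(-4 - 10) - 9 = 0*(-14) - 9 = 0 - 9 = -9)
(O(8, 11) + W)*j = (11 - 9)*0 = 2*0 = 0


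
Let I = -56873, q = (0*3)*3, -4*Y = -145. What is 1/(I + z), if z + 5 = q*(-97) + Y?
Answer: -4/227367 ≈ -1.7593e-5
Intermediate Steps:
Y = 145/4 (Y = -1/4*(-145) = 145/4 ≈ 36.250)
q = 0 (q = 0*3 = 0)
z = 125/4 (z = -5 + (0*(-97) + 145/4) = -5 + (0 + 145/4) = -5 + 145/4 = 125/4 ≈ 31.250)
1/(I + z) = 1/(-56873 + 125/4) = 1/(-227367/4) = -4/227367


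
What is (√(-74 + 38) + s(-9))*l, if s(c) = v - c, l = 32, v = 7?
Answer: 512 + 192*I ≈ 512.0 + 192.0*I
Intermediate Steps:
s(c) = 7 - c
(√(-74 + 38) + s(-9))*l = (√(-74 + 38) + (7 - 1*(-9)))*32 = (√(-36) + (7 + 9))*32 = (6*I + 16)*32 = (16 + 6*I)*32 = 512 + 192*I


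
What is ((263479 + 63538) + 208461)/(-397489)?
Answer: -535478/397489 ≈ -1.3472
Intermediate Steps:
((263479 + 63538) + 208461)/(-397489) = (327017 + 208461)*(-1/397489) = 535478*(-1/397489) = -535478/397489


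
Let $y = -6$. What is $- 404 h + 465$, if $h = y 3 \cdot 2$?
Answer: $15009$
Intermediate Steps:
$h = -36$ ($h = \left(-6\right) 3 \cdot 2 = \left(-18\right) 2 = -36$)
$- 404 h + 465 = \left(-404\right) \left(-36\right) + 465 = 14544 + 465 = 15009$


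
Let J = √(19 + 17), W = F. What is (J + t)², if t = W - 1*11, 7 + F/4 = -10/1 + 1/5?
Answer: 130321/25 ≈ 5212.8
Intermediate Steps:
F = -336/5 (F = -28 + 4*(-10/1 + 1/5) = -28 + 4*(-10*1 + 1*(⅕)) = -28 + 4*(-10 + ⅕) = -28 + 4*(-49/5) = -28 - 196/5 = -336/5 ≈ -67.200)
W = -336/5 ≈ -67.200
J = 6 (J = √36 = 6)
t = -391/5 (t = -336/5 - 1*11 = -336/5 - 11 = -391/5 ≈ -78.200)
(J + t)² = (6 - 391/5)² = (-361/5)² = 130321/25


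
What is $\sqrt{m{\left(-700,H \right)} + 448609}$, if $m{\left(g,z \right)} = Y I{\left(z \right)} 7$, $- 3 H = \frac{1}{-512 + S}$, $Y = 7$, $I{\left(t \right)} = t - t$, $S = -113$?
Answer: $\sqrt{448609} \approx 669.78$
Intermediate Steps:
$I{\left(t \right)} = 0$
$H = \frac{1}{1875}$ ($H = - \frac{1}{3 \left(-512 - 113\right)} = - \frac{1}{3 \left(-625\right)} = \left(- \frac{1}{3}\right) \left(- \frac{1}{625}\right) = \frac{1}{1875} \approx 0.00053333$)
$m{\left(g,z \right)} = 0$ ($m{\left(g,z \right)} = 7 \cdot 0 \cdot 7 = 0 \cdot 7 = 0$)
$\sqrt{m{\left(-700,H \right)} + 448609} = \sqrt{0 + 448609} = \sqrt{448609}$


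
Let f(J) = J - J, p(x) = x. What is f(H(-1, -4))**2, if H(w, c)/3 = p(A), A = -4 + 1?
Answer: 0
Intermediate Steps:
A = -3
H(w, c) = -9 (H(w, c) = 3*(-3) = -9)
f(J) = 0
f(H(-1, -4))**2 = 0**2 = 0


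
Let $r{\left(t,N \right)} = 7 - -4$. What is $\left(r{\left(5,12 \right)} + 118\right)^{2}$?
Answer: $16641$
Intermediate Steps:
$r{\left(t,N \right)} = 11$ ($r{\left(t,N \right)} = 7 + 4 = 11$)
$\left(r{\left(5,12 \right)} + 118\right)^{2} = \left(11 + 118\right)^{2} = 129^{2} = 16641$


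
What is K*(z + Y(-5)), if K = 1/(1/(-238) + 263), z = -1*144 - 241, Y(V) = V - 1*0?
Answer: -92820/62593 ≈ -1.4829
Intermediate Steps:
Y(V) = V (Y(V) = V + 0 = V)
z = -385 (z = -144 - 241 = -385)
K = 238/62593 (K = 1/(-1/238 + 263) = 1/(62593/238) = 238/62593 ≈ 0.0038023)
K*(z + Y(-5)) = 238*(-385 - 5)/62593 = (238/62593)*(-390) = -92820/62593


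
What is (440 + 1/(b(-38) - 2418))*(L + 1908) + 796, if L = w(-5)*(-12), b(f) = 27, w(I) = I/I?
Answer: 665523060/797 ≈ 8.3504e+5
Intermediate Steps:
w(I) = 1
L = -12 (L = 1*(-12) = -12)
(440 + 1/(b(-38) - 2418))*(L + 1908) + 796 = (440 + 1/(27 - 2418))*(-12 + 1908) + 796 = (440 + 1/(-2391))*1896 + 796 = (440 - 1/2391)*1896 + 796 = (1052039/2391)*1896 + 796 = 664888648/797 + 796 = 665523060/797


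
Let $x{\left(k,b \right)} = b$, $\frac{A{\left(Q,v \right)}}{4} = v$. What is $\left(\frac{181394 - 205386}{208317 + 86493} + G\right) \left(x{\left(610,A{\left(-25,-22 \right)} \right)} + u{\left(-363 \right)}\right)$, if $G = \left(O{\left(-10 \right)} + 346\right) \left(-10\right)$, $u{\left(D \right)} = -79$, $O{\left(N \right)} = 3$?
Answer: $\frac{85914059482}{147405} \approx 5.8284 \cdot 10^{5}$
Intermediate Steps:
$A{\left(Q,v \right)} = 4 v$
$G = -3490$ ($G = \left(3 + 346\right) \left(-10\right) = 349 \left(-10\right) = -3490$)
$\left(\frac{181394 - 205386}{208317 + 86493} + G\right) \left(x{\left(610,A{\left(-25,-22 \right)} \right)} + u{\left(-363 \right)}\right) = \left(\frac{181394 - 205386}{208317 + 86493} - 3490\right) \left(4 \left(-22\right) - 79\right) = \left(- \frac{23992}{294810} - 3490\right) \left(-88 - 79\right) = \left(\left(-23992\right) \frac{1}{294810} - 3490\right) \left(-167\right) = \left(- \frac{11996}{147405} - 3490\right) \left(-167\right) = \left(- \frac{514455446}{147405}\right) \left(-167\right) = \frac{85914059482}{147405}$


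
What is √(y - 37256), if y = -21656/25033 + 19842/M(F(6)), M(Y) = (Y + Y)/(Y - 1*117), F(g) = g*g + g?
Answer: I*√6751974705829822/350462 ≈ 234.46*I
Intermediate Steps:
F(g) = g + g² (F(g) = g² + g = g + g²)
M(Y) = 2*Y/(-117 + Y) (M(Y) = (2*Y)/(Y - 117) = (2*Y)/(-117 + Y) = 2*Y/(-117 + Y))
y = -6209113009/350462 (y = -21656/25033 + 19842/((2*(6*(1 + 6))/(-117 + 6*(1 + 6)))) = -21656*1/25033 + 19842/((2*(6*7)/(-117 + 6*7))) = -21656/25033 + 19842/((2*42/(-117 + 42))) = -21656/25033 + 19842/((2*42/(-75))) = -21656/25033 + 19842/((2*42*(-1/75))) = -21656/25033 + 19842/(-28/25) = -21656/25033 + 19842*(-25/28) = -21656/25033 - 248025/14 = -6209113009/350462 ≈ -17717.)
√(y - 37256) = √(-6209113009/350462 - 37256) = √(-19265925281/350462) = I*√6751974705829822/350462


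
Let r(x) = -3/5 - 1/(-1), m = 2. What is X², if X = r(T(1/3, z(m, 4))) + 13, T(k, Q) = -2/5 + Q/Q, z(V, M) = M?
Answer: 4489/25 ≈ 179.56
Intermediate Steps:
T(k, Q) = ⅗ (T(k, Q) = -2*⅕ + 1 = -⅖ + 1 = ⅗)
r(x) = ⅖ (r(x) = -3*⅕ - 1*(-1) = -⅗ + 1 = ⅖)
X = 67/5 (X = ⅖ + 13 = 67/5 ≈ 13.400)
X² = (67/5)² = 4489/25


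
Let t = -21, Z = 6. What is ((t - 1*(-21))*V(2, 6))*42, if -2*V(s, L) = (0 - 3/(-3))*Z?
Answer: 0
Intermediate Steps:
V(s, L) = -3 (V(s, L) = -(0 - 3/(-3))*6/2 = -(0 - 3*(-⅓))*6/2 = -(0 + 1)*6/2 = -6/2 = -½*6 = -3)
((t - 1*(-21))*V(2, 6))*42 = ((-21 - 1*(-21))*(-3))*42 = ((-21 + 21)*(-3))*42 = (0*(-3))*42 = 0*42 = 0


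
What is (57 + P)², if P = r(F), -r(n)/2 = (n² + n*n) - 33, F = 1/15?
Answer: 765684241/50625 ≈ 15125.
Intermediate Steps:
F = 1/15 ≈ 0.066667
r(n) = 66 - 4*n² (r(n) = -2*((n² + n*n) - 33) = -2*((n² + n²) - 33) = -2*(2*n² - 33) = -2*(-33 + 2*n²) = 66 - 4*n²)
P = 14846/225 (P = 66 - 4*(1/15)² = 66 - 4*1/225 = 66 - 4/225 = 14846/225 ≈ 65.982)
(57 + P)² = (57 + 14846/225)² = (27671/225)² = 765684241/50625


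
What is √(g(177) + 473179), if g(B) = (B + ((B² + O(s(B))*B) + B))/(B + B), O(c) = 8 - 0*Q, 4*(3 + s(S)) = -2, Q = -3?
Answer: √1893090/2 ≈ 687.95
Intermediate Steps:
s(S) = -7/2 (s(S) = -3 + (¼)*(-2) = -3 - ½ = -7/2)
O(c) = 8 (O(c) = 8 - 0*(-3) = 8 - 1*0 = 8 + 0 = 8)
g(B) = (B² + 10*B)/(2*B) (g(B) = (B + ((B² + 8*B) + B))/(B + B) = (B + (B² + 9*B))/((2*B)) = (B² + 10*B)*(1/(2*B)) = (B² + 10*B)/(2*B))
√(g(177) + 473179) = √((5 + (½)*177) + 473179) = √((5 + 177/2) + 473179) = √(187/2 + 473179) = √(946545/2) = √1893090/2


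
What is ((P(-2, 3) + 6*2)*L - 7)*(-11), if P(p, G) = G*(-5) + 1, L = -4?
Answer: -11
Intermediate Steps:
P(p, G) = 1 - 5*G (P(p, G) = -5*G + 1 = 1 - 5*G)
((P(-2, 3) + 6*2)*L - 7)*(-11) = (((1 - 5*3) + 6*2)*(-4) - 7)*(-11) = (((1 - 15) + 12)*(-4) - 7)*(-11) = ((-14 + 12)*(-4) - 7)*(-11) = (-2*(-4) - 7)*(-11) = (8 - 7)*(-11) = 1*(-11) = -11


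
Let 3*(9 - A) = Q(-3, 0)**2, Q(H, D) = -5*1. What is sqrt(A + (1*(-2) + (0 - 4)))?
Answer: 4*I*sqrt(3)/3 ≈ 2.3094*I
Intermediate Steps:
Q(H, D) = -5
A = 2/3 (A = 9 - 1/3*(-5)**2 = 9 - 1/3*25 = 9 - 25/3 = 2/3 ≈ 0.66667)
sqrt(A + (1*(-2) + (0 - 4))) = sqrt(2/3 + (1*(-2) + (0 - 4))) = sqrt(2/3 + (-2 - 4)) = sqrt(2/3 - 6) = sqrt(-16/3) = 4*I*sqrt(3)/3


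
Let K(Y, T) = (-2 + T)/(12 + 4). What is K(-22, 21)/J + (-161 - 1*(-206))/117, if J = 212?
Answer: 17207/44096 ≈ 0.39022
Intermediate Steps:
K(Y, T) = -1/8 + T/16 (K(Y, T) = (-2 + T)/16 = (-2 + T)*(1/16) = -1/8 + T/16)
K(-22, 21)/J + (-161 - 1*(-206))/117 = (-1/8 + (1/16)*21)/212 + (-161 - 1*(-206))/117 = (-1/8 + 21/16)*(1/212) + (-161 + 206)*(1/117) = (19/16)*(1/212) + 45*(1/117) = 19/3392 + 5/13 = 17207/44096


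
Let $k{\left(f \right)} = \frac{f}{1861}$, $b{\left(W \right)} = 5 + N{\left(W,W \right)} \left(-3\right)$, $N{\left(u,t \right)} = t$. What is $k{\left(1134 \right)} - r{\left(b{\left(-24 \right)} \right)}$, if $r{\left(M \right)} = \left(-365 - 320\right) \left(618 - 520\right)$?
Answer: $\frac{124930064}{1861} \approx 67131.0$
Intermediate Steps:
$b{\left(W \right)} = 5 - 3 W$ ($b{\left(W \right)} = 5 + W \left(-3\right) = 5 - 3 W$)
$k{\left(f \right)} = \frac{f}{1861}$ ($k{\left(f \right)} = f \frac{1}{1861} = \frac{f}{1861}$)
$r{\left(M \right)} = -67130$ ($r{\left(M \right)} = \left(-685\right) 98 = -67130$)
$k{\left(1134 \right)} - r{\left(b{\left(-24 \right)} \right)} = \frac{1}{1861} \cdot 1134 - -67130 = \frac{1134}{1861} + 67130 = \frac{124930064}{1861}$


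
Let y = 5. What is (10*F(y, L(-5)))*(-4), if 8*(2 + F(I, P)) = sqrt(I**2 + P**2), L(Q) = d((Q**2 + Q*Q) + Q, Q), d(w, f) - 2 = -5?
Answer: 80 - 5*sqrt(34) ≈ 50.845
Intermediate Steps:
d(w, f) = -3 (d(w, f) = 2 - 5 = -3)
L(Q) = -3
F(I, P) = -2 + sqrt(I**2 + P**2)/8
(10*F(y, L(-5)))*(-4) = (10*(-2 + sqrt(5**2 + (-3)**2)/8))*(-4) = (10*(-2 + sqrt(25 + 9)/8))*(-4) = (10*(-2 + sqrt(34)/8))*(-4) = (-20 + 5*sqrt(34)/4)*(-4) = 80 - 5*sqrt(34)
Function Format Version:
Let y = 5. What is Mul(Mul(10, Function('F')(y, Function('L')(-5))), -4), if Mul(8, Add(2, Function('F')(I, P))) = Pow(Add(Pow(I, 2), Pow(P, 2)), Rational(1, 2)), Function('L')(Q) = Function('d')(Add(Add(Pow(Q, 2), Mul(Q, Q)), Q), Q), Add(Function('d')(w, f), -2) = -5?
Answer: Add(80, Mul(-5, Pow(34, Rational(1, 2)))) ≈ 50.845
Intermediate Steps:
Function('d')(w, f) = -3 (Function('d')(w, f) = Add(2, -5) = -3)
Function('L')(Q) = -3
Function('F')(I, P) = Add(-2, Mul(Rational(1, 8), Pow(Add(Pow(I, 2), Pow(P, 2)), Rational(1, 2))))
Mul(Mul(10, Function('F')(y, Function('L')(-5))), -4) = Mul(Mul(10, Add(-2, Mul(Rational(1, 8), Pow(Add(Pow(5, 2), Pow(-3, 2)), Rational(1, 2))))), -4) = Mul(Mul(10, Add(-2, Mul(Rational(1, 8), Pow(Add(25, 9), Rational(1, 2))))), -4) = Mul(Mul(10, Add(-2, Mul(Rational(1, 8), Pow(34, Rational(1, 2))))), -4) = Mul(Add(-20, Mul(Rational(5, 4), Pow(34, Rational(1, 2)))), -4) = Add(80, Mul(-5, Pow(34, Rational(1, 2))))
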